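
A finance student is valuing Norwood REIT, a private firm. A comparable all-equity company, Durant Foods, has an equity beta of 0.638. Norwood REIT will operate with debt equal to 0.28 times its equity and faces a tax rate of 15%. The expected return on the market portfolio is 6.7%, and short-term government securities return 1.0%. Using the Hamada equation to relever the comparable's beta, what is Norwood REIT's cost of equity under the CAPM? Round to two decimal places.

β_L = β_U × [1 + (1 − t)(D/E)] = 0.638 × [1 + (1 − 0.15) × 0.28]
    = 0.638 × [1 + 0.85 × 0.28] = 0.638 × 1.2380 = 0.7898
MRP = 6.7% − 1.0% = 5.70%
E(R) = R_f + β_L × MRP = 1.0% + 0.7898 × 5.7% = 5.50%

5.50%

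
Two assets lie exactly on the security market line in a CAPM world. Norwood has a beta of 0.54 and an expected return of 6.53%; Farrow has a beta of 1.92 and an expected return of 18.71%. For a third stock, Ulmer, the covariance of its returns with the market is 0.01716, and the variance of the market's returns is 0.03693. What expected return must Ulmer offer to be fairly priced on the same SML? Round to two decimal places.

5.87%

MRP = (18.71% − 6.53%) / (1.92 − 0.54) = 8.8261%
R_f = 6.53% − 0.54 × 8.8261% = 1.7639%
β_Ulmer = Cov / Var(R_m) = 0.01716 / 0.03693 = 0.4647
E(R_Ulmer) = R_f + β × MRP = 1.7639% + 0.4647 × 8.8261% = 5.87%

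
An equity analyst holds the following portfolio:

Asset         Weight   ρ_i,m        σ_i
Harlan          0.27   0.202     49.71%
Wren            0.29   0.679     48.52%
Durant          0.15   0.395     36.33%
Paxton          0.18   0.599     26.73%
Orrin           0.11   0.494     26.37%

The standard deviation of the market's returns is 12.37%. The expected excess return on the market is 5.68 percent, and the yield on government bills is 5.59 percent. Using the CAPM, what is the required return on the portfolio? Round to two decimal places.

β_Harlan = 0.202 × 49.71% / 12.37% = 0.8118
β_Wren = 0.679 × 48.52% / 12.37% = 2.6633
β_Durant = 0.395 × 36.33% / 12.37% = 1.1601
β_Paxton = 0.599 × 26.73% / 12.37% = 1.2944
β_Orrin = 0.494 × 26.37% / 12.37% = 1.0531
β_P = Σ w_i β_i = 0.27×0.8118 + 0.29×2.6633 + 0.15×1.1601 + 0.18×1.2944 + 0.11×1.0531 = 1.5144
E(R_P) = R_f + β_P × MRP = 5.59% + 1.5144 × 5.68% = 14.19%

14.19%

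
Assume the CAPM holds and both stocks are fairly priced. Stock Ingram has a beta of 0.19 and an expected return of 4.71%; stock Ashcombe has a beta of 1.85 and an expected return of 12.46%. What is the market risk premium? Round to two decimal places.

Both satisfy E(R) = R_f + β·MRP, so the slope of the SML is
MRP = (12.46% − 4.71%) / (1.85 − 0.19) = 7.75% / 1.66 = 4.6687%

4.67%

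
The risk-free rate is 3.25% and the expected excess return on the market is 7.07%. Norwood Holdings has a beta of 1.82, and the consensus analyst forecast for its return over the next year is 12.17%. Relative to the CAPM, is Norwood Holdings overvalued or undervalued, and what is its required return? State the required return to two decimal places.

Overvalued; required return 16.12%

Required return = R_f + β·MRP = 3.25% + 1.82 × 7.07% = 16.12%
Forecast 12.17% < required 16.12% → the stock plots below the SML → overvalued.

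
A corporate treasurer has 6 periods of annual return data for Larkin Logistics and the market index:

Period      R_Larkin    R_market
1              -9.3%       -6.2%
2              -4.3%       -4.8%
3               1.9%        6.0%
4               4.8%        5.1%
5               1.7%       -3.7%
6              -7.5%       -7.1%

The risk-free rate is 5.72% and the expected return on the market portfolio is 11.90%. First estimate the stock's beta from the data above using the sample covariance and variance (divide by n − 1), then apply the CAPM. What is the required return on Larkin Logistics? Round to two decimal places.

Mean R_i = (-9.3 − 4.3 + 1.9 + 4.8 + 1.7 − 7.5) / 6 = -2.1167%
Mean R_m = (-6.2 − 4.8 + 6.0 + 5.1 − 3.7 − 7.1) / 6 = -1.7833%
Σ(R_i − R̄_i)(R_m − R̄_m) = 138.4917  ⇒  Cov = 138.4917 / 5 = 27.6983
Σ(R_m − R̄_m)² = 168.5083  ⇒  Var(R_m) = 168.5083 / 5 = 33.7017
β = Cov / Var(R_m) = 27.6983 / 33.7017 = 0.8219
MRP = 11.90% − 5.72% = 6.18%
E(R) = R_f + β × MRP = 5.72% + 0.8219 × 6.18% = 10.80%

10.80%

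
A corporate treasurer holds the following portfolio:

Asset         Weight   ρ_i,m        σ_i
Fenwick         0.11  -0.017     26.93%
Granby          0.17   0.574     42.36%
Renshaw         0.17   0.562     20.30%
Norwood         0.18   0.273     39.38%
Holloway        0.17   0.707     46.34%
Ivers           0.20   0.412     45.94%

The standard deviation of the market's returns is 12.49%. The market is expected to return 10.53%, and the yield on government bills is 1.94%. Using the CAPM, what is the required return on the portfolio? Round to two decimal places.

13.85%

β_Fenwick = -0.017 × 26.93% / 12.49% = -0.0367
β_Granby = 0.574 × 42.36% / 12.49% = 1.9467
β_Renshaw = 0.562 × 20.30% / 12.49% = 0.9134
β_Norwood = 0.273 × 39.38% / 12.49% = 0.8607
β_Holloway = 0.707 × 46.34% / 12.49% = 2.6231
β_Ivers = 0.412 × 45.94% / 12.49% = 1.5154
β_P = Σ w_i β_i = 0.11×-0.0367 + 0.17×1.9467 + 0.17×0.9134 + 0.18×0.8607 + 0.17×2.6231 + 0.20×1.5154 = 1.3861
MRP = 10.53% − 1.94% = 8.59%
E(R_P) = R_f + β_P × MRP = 1.94% + 1.3861 × 8.59% = 13.85%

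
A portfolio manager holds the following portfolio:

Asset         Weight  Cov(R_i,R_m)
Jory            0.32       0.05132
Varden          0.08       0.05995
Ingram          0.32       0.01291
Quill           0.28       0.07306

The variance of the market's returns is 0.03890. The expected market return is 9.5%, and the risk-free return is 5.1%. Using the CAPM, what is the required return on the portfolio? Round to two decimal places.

10.28%

β_Jory = 0.05132 / 0.03890 = 1.3193
β_Varden = 0.05995 / 0.03890 = 1.5411
β_Ingram = 0.01291 / 0.03890 = 0.3319
β_Quill = 0.07306 / 0.03890 = 1.8781
β_P = Σ w_i β_i = 0.32×1.3193 + 0.08×1.5411 + 0.32×0.3319 + 0.28×1.8781 = 1.1775
MRP = 9.5% − 5.1% = 4.40%
E(R_P) = R_f + β_P × MRP = 5.1% + 1.1775 × 4.4% = 10.28%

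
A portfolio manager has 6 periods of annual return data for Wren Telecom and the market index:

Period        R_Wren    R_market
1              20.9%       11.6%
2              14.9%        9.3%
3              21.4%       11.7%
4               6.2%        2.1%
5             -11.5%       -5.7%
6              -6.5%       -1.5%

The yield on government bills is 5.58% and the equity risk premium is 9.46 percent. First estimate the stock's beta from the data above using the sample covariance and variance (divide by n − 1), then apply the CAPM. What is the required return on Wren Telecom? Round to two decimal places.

Mean R_i = (20.9 + 14.9 + 21.4 + 6.2 − 11.5 − 6.5) / 6 = 7.5667%
Mean R_m = (11.6 + 9.3 + 11.7 + 2.1 − 5.7 − 1.5) / 6 = 4.5833%
Σ(R_i − R̄_i)(R_m − R̄_m) = 511.6267  ⇒  Cov = 511.6267 / 5 = 102.3253
Σ(R_m − R̄_m)² = 271.0483  ⇒  Var(R_m) = 271.0483 / 5 = 54.2097
β = Cov / Var(R_m) = 102.3253 / 54.2097 = 1.8876
E(R) = R_f + β × MRP = 5.58% + 1.8876 × 9.46% = 23.44%

23.44%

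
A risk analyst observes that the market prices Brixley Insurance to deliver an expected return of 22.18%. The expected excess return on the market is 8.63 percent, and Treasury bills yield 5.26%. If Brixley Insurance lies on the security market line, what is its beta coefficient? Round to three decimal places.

β = (E(R) − R_f) / MRP = (22.18% − 5.26%) / 8.63% = 16.92% / 8.63% = 1.961

1.961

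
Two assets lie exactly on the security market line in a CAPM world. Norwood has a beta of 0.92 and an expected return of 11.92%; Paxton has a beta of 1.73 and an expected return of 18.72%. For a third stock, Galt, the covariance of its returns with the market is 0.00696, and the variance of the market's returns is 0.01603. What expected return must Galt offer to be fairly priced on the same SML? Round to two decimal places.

MRP = (18.72% − 11.92%) / (1.73 − 0.92) = 8.3951%
R_f = 11.92% − 0.92 × 8.3951% = 4.1965%
β_Galt = Cov / Var(R_m) = 0.00696 / 0.01603 = 0.4342
E(R_Galt) = R_f + β × MRP = 4.1965% + 0.4342 × 8.3951% = 7.84%

7.84%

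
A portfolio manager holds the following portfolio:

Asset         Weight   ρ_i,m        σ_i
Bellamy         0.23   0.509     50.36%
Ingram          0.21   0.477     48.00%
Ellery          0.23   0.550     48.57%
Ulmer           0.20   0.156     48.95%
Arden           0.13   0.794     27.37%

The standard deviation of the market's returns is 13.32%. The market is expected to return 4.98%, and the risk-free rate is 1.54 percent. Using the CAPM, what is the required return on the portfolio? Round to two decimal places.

7.02%

β_Bellamy = 0.509 × 50.36% / 13.32% = 1.9244
β_Ingram = 0.477 × 48.00% / 13.32% = 1.7189
β_Ellery = 0.550 × 48.57% / 13.32% = 2.0055
β_Ulmer = 0.156 × 48.95% / 13.32% = 0.5733
β_Arden = 0.794 × 27.37% / 13.32% = 1.6315
β_P = Σ w_i β_i = 0.23×1.9244 + 0.21×1.7189 + 0.23×2.0055 + 0.20×0.5733 + 0.13×1.6315 = 1.5916
MRP = 4.98% − 1.54% = 3.44%
E(R_P) = R_f + β_P × MRP = 1.54% + 1.5916 × 3.44% = 7.02%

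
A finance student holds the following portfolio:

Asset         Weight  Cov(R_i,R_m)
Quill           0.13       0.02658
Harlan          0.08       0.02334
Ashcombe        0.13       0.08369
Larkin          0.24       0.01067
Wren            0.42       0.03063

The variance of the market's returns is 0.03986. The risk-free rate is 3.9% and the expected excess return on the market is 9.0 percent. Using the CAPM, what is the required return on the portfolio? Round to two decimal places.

β_Quill = 0.02658 / 0.03986 = 0.6668
β_Harlan = 0.02334 / 0.03986 = 0.5855
β_Ashcombe = 0.08369 / 0.03986 = 2.0996
β_Larkin = 0.01067 / 0.03986 = 0.2677
β_Wren = 0.03063 / 0.03986 = 0.7684
β_P = Σ w_i β_i = 0.13×0.6668 + 0.08×0.5855 + 0.13×2.0996 + 0.24×0.2677 + 0.42×0.7684 = 0.7934
E(R_P) = R_f + β_P × MRP = 3.9% + 0.7934 × 9.0% = 11.04%

11.04%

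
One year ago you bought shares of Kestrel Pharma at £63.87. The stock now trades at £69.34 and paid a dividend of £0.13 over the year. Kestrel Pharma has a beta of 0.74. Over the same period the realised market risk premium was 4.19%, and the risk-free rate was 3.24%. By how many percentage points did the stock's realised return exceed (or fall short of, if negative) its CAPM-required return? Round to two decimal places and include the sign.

+2.43%

Realised HPR = (P1 + D1 − P0) / P0 = (69.34 + 0.13 − 63.87) / 63.87 = 5.60 / 63.87 = 8.7678%
CAPM required = R_f + β·MRP = 3.24% + 0.74 × 4.19% = 6.3406%
α = realised − required = 8.7678% − 6.3406% = +2.43%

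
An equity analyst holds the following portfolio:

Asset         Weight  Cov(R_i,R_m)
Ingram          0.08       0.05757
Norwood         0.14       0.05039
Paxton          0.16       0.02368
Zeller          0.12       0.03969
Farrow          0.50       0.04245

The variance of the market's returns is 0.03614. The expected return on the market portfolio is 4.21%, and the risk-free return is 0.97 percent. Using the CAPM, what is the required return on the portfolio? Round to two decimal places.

4.68%

β_Ingram = 0.05757 / 0.03614 = 1.5930
β_Norwood = 0.05039 / 0.03614 = 1.3943
β_Paxton = 0.02368 / 0.03614 = 0.6552
β_Zeller = 0.03969 / 0.03614 = 1.0982
β_Farrow = 0.04245 / 0.03614 = 1.1746
β_P = Σ w_i β_i = 0.08×1.5930 + 0.14×1.3943 + 0.16×0.6552 + 0.12×1.0982 + 0.50×1.1746 = 1.1466
MRP = 4.21% − 0.97% = 3.24%
E(R_P) = R_f + β_P × MRP = 0.97% + 1.1466 × 3.24% = 4.68%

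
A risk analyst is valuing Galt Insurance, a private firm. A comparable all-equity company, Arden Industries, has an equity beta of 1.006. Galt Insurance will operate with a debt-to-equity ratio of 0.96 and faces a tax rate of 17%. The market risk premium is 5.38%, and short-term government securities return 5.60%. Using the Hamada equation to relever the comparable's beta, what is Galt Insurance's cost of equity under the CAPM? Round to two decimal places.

15.32%

β_L = β_U × [1 + (1 − t)(D/E)] = 1.006 × [1 + (1 − 0.17) × 0.96]
    = 1.006 × [1 + 0.83 × 0.96] = 1.006 × 1.7968 = 1.8076
E(R) = R_f + β_L × MRP = 5.60% + 1.8076 × 5.38% = 15.32%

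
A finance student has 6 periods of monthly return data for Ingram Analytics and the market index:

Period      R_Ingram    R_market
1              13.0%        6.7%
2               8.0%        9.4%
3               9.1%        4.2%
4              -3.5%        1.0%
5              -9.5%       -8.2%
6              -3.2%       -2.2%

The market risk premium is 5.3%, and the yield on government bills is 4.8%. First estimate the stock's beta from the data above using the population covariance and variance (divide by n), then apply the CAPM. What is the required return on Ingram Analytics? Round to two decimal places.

11.46%

Mean R_i = (13.0 + 8.0 + 9.1 − 3.5 − 9.5 − 3.2) / 6 = 2.3167%
Mean R_m = (6.7 + 9.4 + 4.2 + 1.0 − 8.2 − 2.2) / 6 = 1.8167%
Σ(R_i − R̄_i)(R_m − R̄_m) = 256.7083  ⇒  Cov = 256.7083 / 6 = 42.7847
Σ(R_m − R̄_m)² = 204.1683  ⇒  Var(R_m) = 204.1683 / 6 = 34.0281
β = Cov / Var(R_m) = 42.7847 / 34.0281 = 1.2573
E(R) = R_f + β × MRP = 4.8% + 1.2573 × 5.3% = 11.46%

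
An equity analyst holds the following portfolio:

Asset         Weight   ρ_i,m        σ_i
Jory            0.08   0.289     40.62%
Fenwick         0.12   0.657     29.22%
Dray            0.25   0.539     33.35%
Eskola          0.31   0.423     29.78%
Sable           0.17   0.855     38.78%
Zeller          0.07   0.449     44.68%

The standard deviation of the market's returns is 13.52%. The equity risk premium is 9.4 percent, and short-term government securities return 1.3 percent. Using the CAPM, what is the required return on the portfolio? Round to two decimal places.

β_Jory = 0.289 × 40.62% / 13.52% = 0.8683
β_Fenwick = 0.657 × 29.22% / 13.52% = 1.4199
β_Dray = 0.539 × 33.35% / 13.52% = 1.3296
β_Eskola = 0.423 × 29.78% / 13.52% = 0.9317
β_Sable = 0.855 × 38.78% / 13.52% = 2.4524
β_Zeller = 0.449 × 44.68% / 13.52% = 1.4838
β_P = Σ w_i β_i = 0.08×0.8683 + 0.12×1.4199 + 0.25×1.3296 + 0.31×0.9317 + 0.17×2.4524 + 0.07×1.4838 = 1.3819
E(R_P) = R_f + β_P × MRP = 1.3% + 1.3819 × 9.4% = 14.29%

14.29%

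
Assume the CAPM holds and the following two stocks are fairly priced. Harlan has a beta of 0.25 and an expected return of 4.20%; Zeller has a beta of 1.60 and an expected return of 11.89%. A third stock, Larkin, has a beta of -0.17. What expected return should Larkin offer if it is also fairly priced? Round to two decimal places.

1.81%

MRP (SML slope) = (11.89% − 4.20%) / (1.60 − 0.25) = 7.69% / 1.35 = 5.6963%
R_f (intercept) = 4.20% − 0.25 × 5.6963% = 2.7759%
E(R_Larkin) = R_f + β × MRP = 2.7759% + -0.17 × 5.6963% = 1.81%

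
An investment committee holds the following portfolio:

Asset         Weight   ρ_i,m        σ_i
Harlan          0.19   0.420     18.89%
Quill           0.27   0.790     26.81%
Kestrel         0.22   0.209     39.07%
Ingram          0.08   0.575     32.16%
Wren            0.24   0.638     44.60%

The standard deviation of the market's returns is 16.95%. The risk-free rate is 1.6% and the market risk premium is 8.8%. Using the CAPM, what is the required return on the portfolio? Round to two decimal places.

β_Harlan = 0.420 × 18.89% / 16.95% = 0.4681
β_Quill = 0.790 × 26.81% / 16.95% = 1.2496
β_Kestrel = 0.209 × 39.07% / 16.95% = 0.4817
β_Ingram = 0.575 × 32.16% / 16.95% = 1.0910
β_Wren = 0.638 × 44.60% / 16.95% = 1.6787
β_P = Σ w_i β_i = 0.19×0.4681 + 0.27×1.2496 + 0.22×0.4817 + 0.08×1.0910 + 0.24×1.6787 = 1.0225
E(R_P) = R_f + β_P × MRP = 1.6% + 1.0225 × 8.8% = 10.60%

10.60%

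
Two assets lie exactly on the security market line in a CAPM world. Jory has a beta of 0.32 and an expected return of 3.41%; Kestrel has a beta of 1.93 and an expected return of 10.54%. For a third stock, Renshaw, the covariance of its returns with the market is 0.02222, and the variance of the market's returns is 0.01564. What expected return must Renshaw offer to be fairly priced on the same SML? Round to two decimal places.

8.28%

MRP = (10.54% − 3.41%) / (1.93 − 0.32) = 4.4286%
R_f = 3.41% − 0.32 × 4.4286% = 1.9928%
β_Renshaw = Cov / Var(R_m) = 0.02222 / 0.01564 = 1.4207
E(R_Renshaw) = R_f + β × MRP = 1.9928% + 1.4207 × 4.4286% = 8.28%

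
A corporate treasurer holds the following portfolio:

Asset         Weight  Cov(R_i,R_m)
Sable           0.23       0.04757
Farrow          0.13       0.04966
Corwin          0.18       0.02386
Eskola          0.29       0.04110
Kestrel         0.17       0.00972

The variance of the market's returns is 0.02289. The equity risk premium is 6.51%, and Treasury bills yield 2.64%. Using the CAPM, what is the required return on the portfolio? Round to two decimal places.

12.67%

β_Sable = 0.04757 / 0.02289 = 2.0782
β_Farrow = 0.04966 / 0.02289 = 2.1695
β_Corwin = 0.02386 / 0.02289 = 1.0424
β_Eskola = 0.04110 / 0.02289 = 1.7955
β_Kestrel = 0.00972 / 0.02289 = 0.4246
β_P = Σ w_i β_i = 0.23×2.0782 + 0.13×2.1695 + 0.18×1.0424 + 0.29×1.7955 + 0.17×0.4246 = 1.5405
E(R_P) = R_f + β_P × MRP = 2.64% + 1.5405 × 6.51% = 12.67%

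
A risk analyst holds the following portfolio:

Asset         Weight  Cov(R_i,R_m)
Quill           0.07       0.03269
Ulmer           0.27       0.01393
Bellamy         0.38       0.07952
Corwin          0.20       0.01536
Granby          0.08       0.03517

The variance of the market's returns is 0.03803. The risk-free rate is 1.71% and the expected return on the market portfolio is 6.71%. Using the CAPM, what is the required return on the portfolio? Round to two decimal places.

β_Quill = 0.03269 / 0.03803 = 0.8596
β_Ulmer = 0.01393 / 0.03803 = 0.3663
β_Bellamy = 0.07952 / 0.03803 = 2.0910
β_Corwin = 0.01536 / 0.03803 = 0.4039
β_Granby = 0.03517 / 0.03803 = 0.9248
β_P = Σ w_i β_i = 0.07×0.8596 + 0.27×0.3663 + 0.38×2.0910 + 0.20×0.4039 + 0.08×0.9248 = 1.1084
MRP = 6.71% − 1.71% = 5.00%
E(R_P) = R_f + β_P × MRP = 1.71% + 1.1084 × 5.00% = 7.25%

7.25%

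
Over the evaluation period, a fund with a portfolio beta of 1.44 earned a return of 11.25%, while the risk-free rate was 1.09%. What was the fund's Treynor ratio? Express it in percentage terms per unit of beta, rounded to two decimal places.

7.06%

Treynor = (R_P − R_f) / β_P = (11.25% − 1.09%) / 1.4400 = 10.16% / 1.4400 = 7.06%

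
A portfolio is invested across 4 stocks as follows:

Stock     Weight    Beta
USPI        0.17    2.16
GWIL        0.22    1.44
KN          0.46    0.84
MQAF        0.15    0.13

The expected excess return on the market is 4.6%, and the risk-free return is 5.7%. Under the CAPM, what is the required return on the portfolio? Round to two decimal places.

β_P = Σ w_i β_i = 0.17×2.16 + 0.22×1.44 + 0.46×0.84 + 0.15×0.13 = 1.0899
E(R_P) = R_f + β_P × MRP = 5.7% + 1.0899 × 4.6% = 10.71%

10.71%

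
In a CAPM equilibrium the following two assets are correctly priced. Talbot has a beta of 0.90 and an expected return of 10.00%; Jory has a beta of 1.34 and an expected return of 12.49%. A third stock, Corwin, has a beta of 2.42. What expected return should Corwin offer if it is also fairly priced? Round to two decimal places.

18.60%

MRP (SML slope) = (12.49% − 10.00%) / (1.34 − 0.90) = 2.49% / 0.44 = 5.6591%
R_f (intercept) = 10.00% − 0.90 × 5.6591% = 4.9068%
E(R_Corwin) = R_f + β × MRP = 4.9068% + 2.42 × 5.6591% = 18.60%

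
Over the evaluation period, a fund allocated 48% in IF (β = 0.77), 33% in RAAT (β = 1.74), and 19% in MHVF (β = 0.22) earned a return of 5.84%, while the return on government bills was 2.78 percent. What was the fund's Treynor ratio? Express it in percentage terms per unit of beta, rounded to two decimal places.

β_P = 0.48×0.77 + 0.33×1.74 + 0.19×0.22 = 0.9856
Treynor = (R_P − R_f) / β_P = (5.84% − 2.78%) / 0.9856 = 3.06% / 0.9856 = 3.10%

3.10%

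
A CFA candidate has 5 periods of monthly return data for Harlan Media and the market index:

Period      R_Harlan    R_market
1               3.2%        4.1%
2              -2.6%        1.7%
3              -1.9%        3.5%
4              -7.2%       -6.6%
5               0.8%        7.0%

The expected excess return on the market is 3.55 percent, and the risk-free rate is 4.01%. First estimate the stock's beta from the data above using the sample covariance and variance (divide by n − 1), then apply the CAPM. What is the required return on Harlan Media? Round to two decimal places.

Mean R_i = (3.2 − 2.6 − 1.9 − 7.2 + 0.8) / 5 = -1.5400%
Mean R_m = (4.1 + 1.7 + 3.5 − 6.6 + 7.0) / 5 = 1.9400%
Σ(R_i − R̄_i)(R_m − R̄_m) = 70.1080  ⇒  Cov = 70.1080 / 4 = 17.5270
Σ(R_m − R̄_m)² = 105.6920  ⇒  Var(R_m) = 105.6920 / 4 = 26.4230
β = Cov / Var(R_m) = 17.5270 / 26.4230 = 0.6633
E(R) = R_f + β × MRP = 4.01% + 0.6633 × 3.55% = 6.36%

6.36%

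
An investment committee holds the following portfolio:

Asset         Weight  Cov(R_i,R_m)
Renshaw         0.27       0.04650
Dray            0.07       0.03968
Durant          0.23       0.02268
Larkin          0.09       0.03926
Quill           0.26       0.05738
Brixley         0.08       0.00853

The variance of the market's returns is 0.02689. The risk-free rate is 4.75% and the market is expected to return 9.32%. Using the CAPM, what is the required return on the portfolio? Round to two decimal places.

β_Renshaw = 0.04650 / 0.02689 = 1.7293
β_Dray = 0.03968 / 0.02689 = 1.4756
β_Durant = 0.02268 / 0.02689 = 0.8434
β_Larkin = 0.03926 / 0.02689 = 1.4600
β_Quill = 0.05738 / 0.02689 = 2.1339
β_Brixley = 0.00853 / 0.02689 = 0.3172
β_P = Σ w_i β_i = 0.27×1.7293 + 0.07×1.4756 + 0.23×0.8434 + 0.09×1.4600 + 0.26×2.1339 + 0.08×0.3172 = 1.4758
MRP = 9.32% − 4.75% = 4.57%
E(R_P) = R_f + β_P × MRP = 4.75% + 1.4758 × 4.57% = 11.49%

11.49%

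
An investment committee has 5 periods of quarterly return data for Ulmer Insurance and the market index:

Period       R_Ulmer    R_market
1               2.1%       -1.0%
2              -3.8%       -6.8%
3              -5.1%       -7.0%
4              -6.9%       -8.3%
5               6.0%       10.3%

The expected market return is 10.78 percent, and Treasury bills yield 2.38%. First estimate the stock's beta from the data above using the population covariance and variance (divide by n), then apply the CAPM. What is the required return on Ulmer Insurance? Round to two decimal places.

7.97%

Mean R_i = (2.1 − 3.8 − 5.1 − 6.9 + 6.0) / 5 = -1.5400%
Mean R_m = (-1.0 − 6.8 − 7.0 − 8.3 + 10.3) / 5 = -2.5600%
Σ(R_i − R̄_i)(R_m − R̄_m) = 158.7980  ⇒  Cov = 158.7980 / 5 = 31.7596
Σ(R_m − R̄_m)² = 238.4520  ⇒  Var(R_m) = 238.4520 / 5 = 47.6904
β = Cov / Var(R_m) = 31.7596 / 47.6904 = 0.6660
MRP = 10.78% − 2.38% = 8.40%
E(R) = R_f + β × MRP = 2.38% + 0.6660 × 8.40% = 7.97%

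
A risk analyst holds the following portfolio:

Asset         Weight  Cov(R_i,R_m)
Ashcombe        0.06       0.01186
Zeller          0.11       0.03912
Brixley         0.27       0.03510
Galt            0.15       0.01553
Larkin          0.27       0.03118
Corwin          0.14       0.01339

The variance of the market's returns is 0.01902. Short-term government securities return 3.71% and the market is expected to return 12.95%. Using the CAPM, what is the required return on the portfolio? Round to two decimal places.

16.88%

β_Ashcombe = 0.01186 / 0.01902 = 0.6236
β_Zeller = 0.03912 / 0.01902 = 2.0568
β_Brixley = 0.03510 / 0.01902 = 1.8454
β_Galt = 0.01553 / 0.01902 = 0.8165
β_Larkin = 0.03118 / 0.01902 = 1.6393
β_Corwin = 0.01339 / 0.01902 = 0.7040
β_P = Σ w_i β_i = 0.06×0.6236 + 0.11×2.0568 + 0.27×1.8454 + 0.15×0.8165 + 0.27×1.6393 + 0.14×0.7040 = 1.4256
MRP = 12.95% − 3.71% = 9.24%
E(R_P) = R_f + β_P × MRP = 3.71% + 1.4256 × 9.24% = 16.88%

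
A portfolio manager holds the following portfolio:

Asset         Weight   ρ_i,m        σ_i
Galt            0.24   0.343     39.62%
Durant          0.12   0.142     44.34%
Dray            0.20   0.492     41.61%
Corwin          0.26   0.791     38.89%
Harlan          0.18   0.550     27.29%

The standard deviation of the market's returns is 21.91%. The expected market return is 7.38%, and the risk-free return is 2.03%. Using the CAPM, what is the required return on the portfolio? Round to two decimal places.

6.62%

β_Galt = 0.343 × 39.62% / 21.91% = 0.6202
β_Durant = 0.142 × 44.34% / 21.91% = 0.2874
β_Dray = 0.492 × 41.61% / 21.91% = 0.9344
β_Corwin = 0.791 × 38.89% / 21.91% = 1.4040
β_Harlan = 0.550 × 27.29% / 21.91% = 0.6851
β_P = Σ w_i β_i = 0.24×0.6202 + 0.12×0.2874 + 0.20×0.9344 + 0.26×1.4040 + 0.18×0.6851 = 0.8586
MRP = 7.38% − 2.03% = 5.35%
E(R_P) = R_f + β_P × MRP = 2.03% + 0.8586 × 5.35% = 6.62%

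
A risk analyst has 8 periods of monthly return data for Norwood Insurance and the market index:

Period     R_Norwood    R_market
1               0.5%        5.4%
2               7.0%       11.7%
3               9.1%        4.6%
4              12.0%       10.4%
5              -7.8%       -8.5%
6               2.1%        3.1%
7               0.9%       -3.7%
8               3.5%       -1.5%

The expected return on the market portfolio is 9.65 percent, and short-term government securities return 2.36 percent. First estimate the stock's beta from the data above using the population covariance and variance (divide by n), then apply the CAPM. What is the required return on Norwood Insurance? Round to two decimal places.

7.62%

Mean R_i = (0.5 + 7.0 + 9.1 + 12.0 − 7.8 + 2.1 + 0.9 + 3.5) / 8 = 3.4125%
Mean R_m = (5.4 + 11.7 + 4.6 + 10.4 − 8.5 + 3.1 − 3.7 − 1.5) / 8 = 2.6875%
Σ(R_i − R̄_i)(R_m − R̄_m) = 242.1213  ⇒  Cov = 242.1213 / 8 = 30.2652
Σ(R_m − R̄_m)² = 335.3888  ⇒  Var(R_m) = 335.3888 / 8 = 41.9236
β = Cov / Var(R_m) = 30.2652 / 41.9236 = 0.7219
MRP = 9.65% − 2.36% = 7.29%
E(R) = R_f + β × MRP = 2.36% + 0.7219 × 7.29% = 7.62%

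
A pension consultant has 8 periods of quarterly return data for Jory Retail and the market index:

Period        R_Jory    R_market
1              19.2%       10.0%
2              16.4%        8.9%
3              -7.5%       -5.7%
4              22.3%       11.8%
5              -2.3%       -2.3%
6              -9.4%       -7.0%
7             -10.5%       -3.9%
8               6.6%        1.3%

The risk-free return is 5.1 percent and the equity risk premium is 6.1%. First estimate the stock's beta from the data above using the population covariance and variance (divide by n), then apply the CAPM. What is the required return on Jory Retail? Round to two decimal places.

Mean R_i = (19.2 + 16.4 − 7.5 + 22.3 − 2.3 − 9.4 − 10.5 + 6.6) / 8 = 4.3500%
Mean R_m = (10.0 + 8.9 − 5.7 + 11.8 − 2.3 − 7.0 − 3.9 + 1.3) / 8 = 1.6375%
Σ(R_i − R̄_i)(R_m − R̄_m) = 707.4850  ⇒  Cov = 707.4850 / 8 = 88.4356
Σ(R_m − R̄_m)² = 400.6788  ⇒  Var(R_m) = 400.6788 / 8 = 50.0849
β = Cov / Var(R_m) = 88.4356 / 50.0849 = 1.7657
E(R) = R_f + β × MRP = 5.1% + 1.7657 × 6.1% = 15.87%

15.87%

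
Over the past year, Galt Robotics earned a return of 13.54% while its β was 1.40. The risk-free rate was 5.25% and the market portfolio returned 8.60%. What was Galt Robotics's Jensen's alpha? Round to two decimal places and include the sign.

+3.60%

Market excess return = 8.60% − 5.25% = 3.35%
CAPM benchmark = R_f + β(R_m − R_f) = 5.25% + 1.40 × 3.35% = 9.9400%
α = actual − benchmark = 13.54% − 9.9400% = +3.60%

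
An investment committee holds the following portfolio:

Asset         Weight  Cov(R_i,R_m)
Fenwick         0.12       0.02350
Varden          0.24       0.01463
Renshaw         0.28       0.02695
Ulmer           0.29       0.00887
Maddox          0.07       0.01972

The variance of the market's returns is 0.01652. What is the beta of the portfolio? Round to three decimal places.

β_Fenwick = 0.02350 / 0.01652 = 1.4225
β_Varden = 0.01463 / 0.01652 = 0.8856
β_Renshaw = 0.02695 / 0.01652 = 1.6314
β_Ulmer = 0.00887 / 0.01652 = 0.5369
β_Maddox = 0.01972 / 0.01652 = 1.1937
β_P = Σ w_i β_i = 0.12×1.4225 + 0.24×0.8856 + 0.28×1.6314 + 0.29×0.5369 + 0.07×1.1937 = 1.0793

1.079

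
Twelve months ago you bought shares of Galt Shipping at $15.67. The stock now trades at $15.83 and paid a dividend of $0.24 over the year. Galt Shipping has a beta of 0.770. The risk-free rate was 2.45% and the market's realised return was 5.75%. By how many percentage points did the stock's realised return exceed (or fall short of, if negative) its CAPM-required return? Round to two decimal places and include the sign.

-2.44%

Realised HPR = (P1 + D1 − P0) / P0 = (15.83 + 0.24 − 15.67) / 15.67 = 0.40 / 15.67 = 2.5526%
MRP = 5.75% − 2.45% = 3.30%
CAPM required = R_f + β·MRP = 2.45% + 0.770 × 3.30% = 4.99100%
α = realised − required = 2.5526% − 4.99100% = -2.44%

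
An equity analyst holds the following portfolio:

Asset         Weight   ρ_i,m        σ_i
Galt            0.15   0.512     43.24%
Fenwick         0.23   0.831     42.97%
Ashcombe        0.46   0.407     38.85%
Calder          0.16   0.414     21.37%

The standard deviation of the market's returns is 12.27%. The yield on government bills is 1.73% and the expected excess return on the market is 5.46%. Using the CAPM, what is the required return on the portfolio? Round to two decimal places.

β_Galt = 0.512 × 43.24% / 12.27% = 1.8043
β_Fenwick = 0.831 × 42.97% / 12.27% = 2.9102
β_Ashcombe = 0.407 × 38.85% / 12.27% = 1.2887
β_Calder = 0.414 × 21.37% / 12.27% = 0.7210
β_P = Σ w_i β_i = 0.15×1.8043 + 0.23×2.9102 + 0.46×1.2887 + 0.16×0.7210 = 1.6482
E(R_P) = R_f + β_P × MRP = 1.73% + 1.6482 × 5.46% = 10.73%

10.73%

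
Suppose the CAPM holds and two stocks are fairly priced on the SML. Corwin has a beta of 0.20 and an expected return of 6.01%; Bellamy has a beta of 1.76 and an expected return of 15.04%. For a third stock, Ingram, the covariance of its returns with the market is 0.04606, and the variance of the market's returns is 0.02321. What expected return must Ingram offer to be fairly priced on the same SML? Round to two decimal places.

MRP = (15.04% − 6.01%) / (1.76 − 0.20) = 5.7885%
R_f = 6.01% − 0.20 × 5.7885% = 4.8523%
β_Ingram = Cov / Var(R_m) = 0.04606 / 0.02321 = 1.9845
E(R_Ingram) = R_f + β × MRP = 4.8523% + 1.9845 × 5.7885% = 16.34%

16.34%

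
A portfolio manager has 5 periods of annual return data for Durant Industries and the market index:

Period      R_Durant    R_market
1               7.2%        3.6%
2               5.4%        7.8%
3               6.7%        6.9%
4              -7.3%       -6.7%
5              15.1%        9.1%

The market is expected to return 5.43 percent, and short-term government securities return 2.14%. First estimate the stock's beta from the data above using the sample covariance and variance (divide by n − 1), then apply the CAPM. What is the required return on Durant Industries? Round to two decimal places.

5.93%

Mean R_i = (7.2 + 5.4 + 6.7 − 7.3 + 15.1) / 5 = 5.4200%
Mean R_m = (3.6 + 7.8 + 6.9 − 6.7 + 9.1) / 5 = 4.1400%
Σ(R_i − R̄_i)(R_m − R̄_m) = 188.3960  ⇒  Cov = 188.3960 / 4 = 47.0990
Σ(R_m − R̄_m)² = 163.4120  ⇒  Var(R_m) = 163.4120 / 4 = 40.8530
β = Cov / Var(R_m) = 47.0990 / 40.8530 = 1.1529
MRP = 5.43% − 2.14% = 3.29%
E(R) = R_f + β × MRP = 2.14% + 1.1529 × 3.29% = 5.93%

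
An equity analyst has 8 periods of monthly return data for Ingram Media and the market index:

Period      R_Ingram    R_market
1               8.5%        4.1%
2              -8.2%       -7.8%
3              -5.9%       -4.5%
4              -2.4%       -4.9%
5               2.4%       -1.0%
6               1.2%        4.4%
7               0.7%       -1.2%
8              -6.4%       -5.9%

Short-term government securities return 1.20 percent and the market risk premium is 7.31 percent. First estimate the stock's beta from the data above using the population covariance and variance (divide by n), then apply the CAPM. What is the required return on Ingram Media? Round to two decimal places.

Mean R_i = (8.5 − 8.2 − 5.9 − 2.4 + 2.4 + 1.2 + 0.7 − 6.4) / 8 = -1.2625%
Mean R_m = (4.1 − 7.8 − 4.5 − 4.9 − 1.0 + 4.4 − 1.2 − 5.9) / 8 = -2.1000%
Σ(R_i − R̄_i)(R_m − R̄_m) = 155.7100  ⇒  Cov = 155.7100 / 8 = 19.4638
Σ(R_m − R̄_m)² = 143.2400  ⇒  Var(R_m) = 143.2400 / 8 = 17.9050
β = Cov / Var(R_m) = 19.4638 / 17.9050 = 1.0871
E(R) = R_f + β × MRP = 1.20% + 1.0871 × 7.31% = 9.15%

9.15%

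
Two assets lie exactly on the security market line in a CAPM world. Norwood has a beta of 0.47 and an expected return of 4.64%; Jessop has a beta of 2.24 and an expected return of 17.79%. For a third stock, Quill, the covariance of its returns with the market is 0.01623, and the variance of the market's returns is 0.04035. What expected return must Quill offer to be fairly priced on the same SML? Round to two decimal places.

4.14%

MRP = (17.79% − 4.64%) / (2.24 − 0.47) = 7.4294%
R_f = 4.64% − 0.47 × 7.4294% = 1.1482%
β_Quill = Cov / Var(R_m) = 0.01623 / 0.04035 = 0.4022
E(R_Quill) = R_f + β × MRP = 1.1482% + 0.4022 × 7.4294% = 4.14%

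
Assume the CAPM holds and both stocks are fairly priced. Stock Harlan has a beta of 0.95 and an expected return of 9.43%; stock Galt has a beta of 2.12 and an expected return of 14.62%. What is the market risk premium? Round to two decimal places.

Both satisfy E(R) = R_f + β·MRP, so the slope of the SML is
MRP = (14.62% − 9.43%) / (2.12 − 0.95) = 5.19% / 1.17 = 4.4359%

4.44%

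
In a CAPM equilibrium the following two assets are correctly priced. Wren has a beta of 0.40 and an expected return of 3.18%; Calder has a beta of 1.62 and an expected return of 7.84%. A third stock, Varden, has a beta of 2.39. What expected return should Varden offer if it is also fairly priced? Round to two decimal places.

10.78%

MRP (SML slope) = (7.84% − 3.18%) / (1.62 − 0.40) = 4.66% / 1.22 = 3.8197%
R_f (intercept) = 3.18% − 0.40 × 3.8197% = 1.6521%
E(R_Varden) = R_f + β × MRP = 1.6521% + 2.39 × 3.8197% = 10.78%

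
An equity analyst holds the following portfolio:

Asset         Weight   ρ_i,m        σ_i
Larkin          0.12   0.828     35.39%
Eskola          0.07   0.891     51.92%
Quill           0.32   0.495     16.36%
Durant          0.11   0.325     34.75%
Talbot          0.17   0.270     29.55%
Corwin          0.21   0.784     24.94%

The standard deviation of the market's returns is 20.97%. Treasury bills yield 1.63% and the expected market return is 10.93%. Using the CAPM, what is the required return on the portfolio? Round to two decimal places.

β_Larkin = 0.828 × 35.39% / 20.97% = 1.3974
β_Eskola = 0.891 × 51.92% / 20.97% = 2.2060
β_Quill = 0.495 × 16.36% / 20.97% = 0.3862
β_Durant = 0.325 × 34.75% / 20.97% = 0.5386
β_Talbot = 0.270 × 29.55% / 20.97% = 0.3805
β_Corwin = 0.784 × 24.94% / 20.97% = 0.9324
β_P = Σ w_i β_i = 0.12×1.3974 + 0.07×2.2060 + 0.32×0.3862 + 0.11×0.5386 + 0.17×0.3805 + 0.21×0.9324 = 0.7654
MRP = 10.93% − 1.63% = 9.30%
E(R_P) = R_f + β_P × MRP = 1.63% + 0.7654 × 9.30% = 8.75%

8.75%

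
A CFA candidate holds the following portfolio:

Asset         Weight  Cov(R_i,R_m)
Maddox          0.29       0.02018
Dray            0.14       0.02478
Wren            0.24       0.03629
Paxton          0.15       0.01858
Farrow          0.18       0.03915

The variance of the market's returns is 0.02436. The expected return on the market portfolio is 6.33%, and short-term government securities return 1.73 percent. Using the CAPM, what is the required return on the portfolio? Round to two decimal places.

β_Maddox = 0.02018 / 0.02436 = 0.8284
β_Dray = 0.02478 / 0.02436 = 1.0172
β_Wren = 0.03629 / 0.02436 = 1.4897
β_Paxton = 0.01858 / 0.02436 = 0.7627
β_Farrow = 0.03915 / 0.02436 = 1.6071
β_P = Σ w_i β_i = 0.29×0.8284 + 0.14×1.0172 + 0.24×1.4897 + 0.15×0.7627 + 0.18×1.6071 = 1.1439
MRP = 6.33% − 1.73% = 4.60%
E(R_P) = R_f + β_P × MRP = 1.73% + 1.1439 × 4.60% = 6.99%

6.99%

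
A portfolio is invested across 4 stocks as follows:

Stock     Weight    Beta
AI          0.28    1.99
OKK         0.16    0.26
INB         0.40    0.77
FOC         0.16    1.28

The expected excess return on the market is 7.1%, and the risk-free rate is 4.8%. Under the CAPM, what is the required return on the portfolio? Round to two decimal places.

12.69%

β_P = Σ w_i β_i = 0.28×1.99 + 0.16×0.26 + 0.40×0.77 + 0.16×1.28 = 1.1116
E(R_P) = R_f + β_P × MRP = 4.8% + 1.1116 × 7.1% = 12.69%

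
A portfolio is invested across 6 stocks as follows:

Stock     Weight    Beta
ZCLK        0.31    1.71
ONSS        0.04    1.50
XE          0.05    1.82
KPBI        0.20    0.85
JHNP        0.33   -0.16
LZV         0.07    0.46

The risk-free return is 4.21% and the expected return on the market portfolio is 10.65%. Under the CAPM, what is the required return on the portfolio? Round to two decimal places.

9.56%

β_P = Σ w_i β_i = 0.31×1.71 + 0.04×1.50 + 0.05×1.82 + 0.20×0.85 + 0.33×-0.16 + 0.07×0.46 = 0.8305
MRP = 10.65% − 4.21% = 6.44%
E(R_P) = R_f + β_P × MRP = 4.21% + 0.8305 × 6.44% = 9.56%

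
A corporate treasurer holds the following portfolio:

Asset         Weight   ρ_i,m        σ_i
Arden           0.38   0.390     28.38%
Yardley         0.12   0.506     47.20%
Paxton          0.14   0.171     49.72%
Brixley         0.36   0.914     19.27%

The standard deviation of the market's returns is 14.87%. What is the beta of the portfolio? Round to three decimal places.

0.982

β_Arden = 0.390 × 28.38% / 14.87% = 0.7443
β_Yardley = 0.506 × 47.20% / 14.87% = 1.6061
β_Paxton = 0.171 × 49.72% / 14.87% = 0.5718
β_Brixley = 0.914 × 19.27% / 14.87% = 1.1845
β_P = Σ w_i β_i = 0.38×0.7443 + 0.12×1.6061 + 0.14×0.5718 + 0.36×1.1845 = 0.9820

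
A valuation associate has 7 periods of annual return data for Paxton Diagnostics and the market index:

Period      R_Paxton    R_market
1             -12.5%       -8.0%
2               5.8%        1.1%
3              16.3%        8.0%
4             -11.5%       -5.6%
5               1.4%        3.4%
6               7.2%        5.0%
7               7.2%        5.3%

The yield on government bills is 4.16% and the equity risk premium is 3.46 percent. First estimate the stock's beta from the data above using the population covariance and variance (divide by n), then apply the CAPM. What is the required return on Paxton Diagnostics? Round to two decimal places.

Mean R_i = (-12.5 + 5.8 + 16.3 − 11.5 + 1.4 + 7.2 + 7.2) / 7 = 1.9857%
Mean R_m = (-8.0 + 1.1 + 8.0 − 5.6 + 3.4 + 5.0 + 5.3) / 7 = 1.3143%
Σ(R_i − R̄_i)(R_m − R̄_m) = 361.8314  ⇒  Cov = 361.8314 / 7 = 51.6902
Σ(R_m − R̄_m)² = 213.1286  ⇒  Var(R_m) = 213.1286 / 7 = 30.4469
β = Cov / Var(R_m) = 51.6902 / 30.4469 = 1.6977
E(R) = R_f + β × MRP = 4.16% + 1.6977 × 3.46% = 10.03%

10.03%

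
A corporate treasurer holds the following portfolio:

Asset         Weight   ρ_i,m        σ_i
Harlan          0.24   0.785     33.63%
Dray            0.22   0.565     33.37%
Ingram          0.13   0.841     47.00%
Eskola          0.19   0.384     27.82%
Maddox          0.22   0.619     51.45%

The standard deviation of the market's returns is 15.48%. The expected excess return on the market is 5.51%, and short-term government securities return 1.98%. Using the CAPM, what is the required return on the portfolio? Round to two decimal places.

β_Harlan = 0.785 × 33.63% / 15.48% = 1.7054
β_Dray = 0.565 × 33.37% / 15.48% = 1.2180
β_Ingram = 0.841 × 47.00% / 15.48% = 2.5534
β_Eskola = 0.384 × 27.82% / 15.48% = 0.6901
β_Maddox = 0.619 × 51.45% / 15.48% = 2.0573
β_P = Σ w_i β_i = 0.24×1.7054 + 0.22×1.2180 + 0.13×2.5534 + 0.19×0.6901 + 0.22×2.0573 = 1.5929
E(R_P) = R_f + β_P × MRP = 1.98% + 1.5929 × 5.51% = 10.76%

10.76%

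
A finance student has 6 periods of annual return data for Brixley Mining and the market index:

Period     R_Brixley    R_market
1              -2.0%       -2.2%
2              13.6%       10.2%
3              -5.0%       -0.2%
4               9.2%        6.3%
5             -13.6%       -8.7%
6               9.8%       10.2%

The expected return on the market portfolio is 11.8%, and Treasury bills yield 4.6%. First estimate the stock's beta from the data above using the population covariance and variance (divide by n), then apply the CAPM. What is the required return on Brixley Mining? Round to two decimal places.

Mean R_i = (-2.0 + 13.6 − 5.0 + 9.2 − 13.6 + 9.8) / 6 = 2.0000%
Mean R_m = (-2.2 + 10.2 − 0.2 + 6.3 − 8.7 + 10.2) / 6 = 2.6000%
Σ(R_i − R̄_i)(R_m − R̄_m) = 389.1600  ⇒  Cov = 389.1600 / 6 = 64.8600
Σ(R_m − R̄_m)² = 287.7800  ⇒  Var(R_m) = 287.7800 / 6 = 47.9633
β = Cov / Var(R_m) = 64.8600 / 47.9633 = 1.3523
MRP = 11.8% − 4.6% = 7.20%
E(R) = R_f + β × MRP = 4.6% + 1.3523 × 7.2% = 14.34%

14.34%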